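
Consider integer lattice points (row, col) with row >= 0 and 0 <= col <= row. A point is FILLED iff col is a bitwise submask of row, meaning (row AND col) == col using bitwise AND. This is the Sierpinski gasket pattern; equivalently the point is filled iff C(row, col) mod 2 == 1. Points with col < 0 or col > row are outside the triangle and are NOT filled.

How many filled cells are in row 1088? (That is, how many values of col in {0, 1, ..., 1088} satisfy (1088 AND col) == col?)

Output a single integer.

Answer: 4

Derivation:
1088 in binary = 10001000000
popcount(1088) = number of 1-bits in 10001000000 = 2
A col c satisfies (1088 AND c) == c iff every set bit of c is also set in 1088; each of the 2 set bits of 1088 can independently be on or off in c.
count = 2^2 = 4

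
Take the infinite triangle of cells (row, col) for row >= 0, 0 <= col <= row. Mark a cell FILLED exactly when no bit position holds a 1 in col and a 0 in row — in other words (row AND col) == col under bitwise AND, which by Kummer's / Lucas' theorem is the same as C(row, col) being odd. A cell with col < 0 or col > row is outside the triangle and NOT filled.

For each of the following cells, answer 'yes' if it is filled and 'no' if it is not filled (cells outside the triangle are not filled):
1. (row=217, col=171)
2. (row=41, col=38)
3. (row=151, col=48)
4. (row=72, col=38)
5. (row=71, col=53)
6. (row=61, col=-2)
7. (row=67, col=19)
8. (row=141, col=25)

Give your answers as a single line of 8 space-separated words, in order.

Answer: no no no no no no no no

Derivation:
(217,171): row=0b11011001, col=0b10101011, row AND col = 0b10001001 = 137; 137 != 171 -> empty
(41,38): row=0b101001, col=0b100110, row AND col = 0b100000 = 32; 32 != 38 -> empty
(151,48): row=0b10010111, col=0b110000, row AND col = 0b10000 = 16; 16 != 48 -> empty
(72,38): row=0b1001000, col=0b100110, row AND col = 0b0 = 0; 0 != 38 -> empty
(71,53): row=0b1000111, col=0b110101, row AND col = 0b101 = 5; 5 != 53 -> empty
(61,-2): col outside [0, 61] -> not filled
(67,19): row=0b1000011, col=0b10011, row AND col = 0b11 = 3; 3 != 19 -> empty
(141,25): row=0b10001101, col=0b11001, row AND col = 0b1001 = 9; 9 != 25 -> empty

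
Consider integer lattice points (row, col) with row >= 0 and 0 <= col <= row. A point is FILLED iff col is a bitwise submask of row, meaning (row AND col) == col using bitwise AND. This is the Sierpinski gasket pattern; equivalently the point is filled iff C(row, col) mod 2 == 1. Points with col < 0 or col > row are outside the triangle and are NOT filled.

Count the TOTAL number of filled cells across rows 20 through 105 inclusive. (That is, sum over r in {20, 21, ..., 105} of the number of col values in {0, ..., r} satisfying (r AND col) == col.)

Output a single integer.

r20=10100 pc2: +4 =4
r21=10101 pc3: +8 =12
r22=10110 pc3: +8 =20
r23=10111 pc4: +16 =36
r24=11000 pc2: +4 =40
r25=11001 pc3: +8 =48
r26=11010 pc3: +8 =56
r27=11011 pc4: +16 =72
r28=11100 pc3: +8 =80
r29=11101 pc4: +16 =96
r30=11110 pc4: +16 =112
r31=11111 pc5: +32 =144
r32=100000 pc1: +2 =146
r33=100001 pc2: +4 =150
r34=100010 pc2: +4 =154
r35=100011 pc3: +8 =162
r36=100100 pc2: +4 =166
r37=100101 pc3: +8 =174
r38=100110 pc3: +8 =182
r39=100111 pc4: +16 =198
r40=101000 pc2: +4 =202
r41=101001 pc3: +8 =210
r42=101010 pc3: +8 =218
r43=101011 pc4: +16 =234
r44=101100 pc3: +8 =242
r45=101101 pc4: +16 =258
r46=101110 pc4: +16 =274
r47=101111 pc5: +32 =306
r48=110000 pc2: +4 =310
r49=110001 pc3: +8 =318
r50=110010 pc3: +8 =326
r51=110011 pc4: +16 =342
r52=110100 pc3: +8 =350
r53=110101 pc4: +16 =366
r54=110110 pc4: +16 =382
r55=110111 pc5: +32 =414
r56=111000 pc3: +8 =422
r57=111001 pc4: +16 =438
r58=111010 pc4: +16 =454
r59=111011 pc5: +32 =486
r60=111100 pc4: +16 =502
r61=111101 pc5: +32 =534
r62=111110 pc5: +32 =566
r63=111111 pc6: +64 =630
r64=1000000 pc1: +2 =632
r65=1000001 pc2: +4 =636
r66=1000010 pc2: +4 =640
r67=1000011 pc3: +8 =648
r68=1000100 pc2: +4 =652
r69=1000101 pc3: +8 =660
r70=1000110 pc3: +8 =668
r71=1000111 pc4: +16 =684
r72=1001000 pc2: +4 =688
r73=1001001 pc3: +8 =696
r74=1001010 pc3: +8 =704
r75=1001011 pc4: +16 =720
r76=1001100 pc3: +8 =728
r77=1001101 pc4: +16 =744
r78=1001110 pc4: +16 =760
r79=1001111 pc5: +32 =792
r80=1010000 pc2: +4 =796
r81=1010001 pc3: +8 =804
r82=1010010 pc3: +8 =812
r83=1010011 pc4: +16 =828
r84=1010100 pc3: +8 =836
r85=1010101 pc4: +16 =852
r86=1010110 pc4: +16 =868
r87=1010111 pc5: +32 =900
r88=1011000 pc3: +8 =908
r89=1011001 pc4: +16 =924
r90=1011010 pc4: +16 =940
r91=1011011 pc5: +32 =972
r92=1011100 pc4: +16 =988
r93=1011101 pc5: +32 =1020
r94=1011110 pc5: +32 =1052
r95=1011111 pc6: +64 =1116
r96=1100000 pc2: +4 =1120
r97=1100001 pc3: +8 =1128
r98=1100010 pc3: +8 =1136
r99=1100011 pc4: +16 =1152
r100=1100100 pc3: +8 =1160
r101=1100101 pc4: +16 =1176
r102=1100110 pc4: +16 =1192
r103=1100111 pc5: +32 =1224
r104=1101000 pc3: +8 =1232
r105=1101001 pc4: +16 =1248

Answer: 1248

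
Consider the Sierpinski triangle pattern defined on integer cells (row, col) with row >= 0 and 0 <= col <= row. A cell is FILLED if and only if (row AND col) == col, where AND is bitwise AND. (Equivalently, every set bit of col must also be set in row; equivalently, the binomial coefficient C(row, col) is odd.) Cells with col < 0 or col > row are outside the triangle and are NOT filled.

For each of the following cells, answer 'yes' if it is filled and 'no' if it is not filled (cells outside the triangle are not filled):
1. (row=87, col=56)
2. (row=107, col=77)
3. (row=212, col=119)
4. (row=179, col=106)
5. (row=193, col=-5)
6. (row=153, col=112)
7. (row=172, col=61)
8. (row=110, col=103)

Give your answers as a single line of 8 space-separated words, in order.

Answer: no no no no no no no no

Derivation:
(87,56): row=0b1010111, col=0b111000, row AND col = 0b10000 = 16; 16 != 56 -> empty
(107,77): row=0b1101011, col=0b1001101, row AND col = 0b1001001 = 73; 73 != 77 -> empty
(212,119): row=0b11010100, col=0b1110111, row AND col = 0b1010100 = 84; 84 != 119 -> empty
(179,106): row=0b10110011, col=0b1101010, row AND col = 0b100010 = 34; 34 != 106 -> empty
(193,-5): col outside [0, 193] -> not filled
(153,112): row=0b10011001, col=0b1110000, row AND col = 0b10000 = 16; 16 != 112 -> empty
(172,61): row=0b10101100, col=0b111101, row AND col = 0b101100 = 44; 44 != 61 -> empty
(110,103): row=0b1101110, col=0b1100111, row AND col = 0b1100110 = 102; 102 != 103 -> empty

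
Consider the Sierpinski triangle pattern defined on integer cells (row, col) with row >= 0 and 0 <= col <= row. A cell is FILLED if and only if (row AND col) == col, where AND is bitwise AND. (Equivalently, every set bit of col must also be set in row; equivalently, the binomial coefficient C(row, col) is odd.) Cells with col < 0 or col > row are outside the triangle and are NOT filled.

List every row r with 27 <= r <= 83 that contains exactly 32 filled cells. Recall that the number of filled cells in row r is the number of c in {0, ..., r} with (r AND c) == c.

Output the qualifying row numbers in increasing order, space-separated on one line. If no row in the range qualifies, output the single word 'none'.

Answer: 31 47 55 59 61 62 79

Derivation:
Row r has 2^popcount(r) filled cells, so we need popcount(r) = log2(32) = 5.
Scan r = 27..83 and keep those with exactly 5 one-bits:
r=27=11011 popcount=4 -> skip
r=28=11100 popcount=3 -> skip
r=29=11101 popcount=4 -> skip
r=30=11110 popcount=4 -> skip
r=31=11111 popcount=5 -> KEEP
r=32=100000 popcount=1 -> skip
r=33=100001 popcount=2 -> skip
r=34=100010 popcount=2 -> skip
r=35=100011 popcount=3 -> skip
r=36=100100 popcount=2 -> skip
r=37=100101 popcount=3 -> skip
r=38=100110 popcount=3 -> skip
r=39=100111 popcount=4 -> skip
r=40=101000 popcount=2 -> skip
r=41=101001 popcount=3 -> skip
r=42=101010 popcount=3 -> skip
r=43=101011 popcount=4 -> skip
r=44=101100 popcount=3 -> skip
r=45=101101 popcount=4 -> skip
r=46=101110 popcount=4 -> skip
r=47=101111 popcount=5 -> KEEP
r=48=110000 popcount=2 -> skip
r=49=110001 popcount=3 -> skip
r=50=110010 popcount=3 -> skip
r=51=110011 popcount=4 -> skip
r=52=110100 popcount=3 -> skip
r=53=110101 popcount=4 -> skip
r=54=110110 popcount=4 -> skip
r=55=110111 popcount=5 -> KEEP
r=56=111000 popcount=3 -> skip
r=57=111001 popcount=4 -> skip
r=58=111010 popcount=4 -> skip
r=59=111011 popcount=5 -> KEEP
r=60=111100 popcount=4 -> skip
r=61=111101 popcount=5 -> KEEP
r=62=111110 popcount=5 -> KEEP
r=63=111111 popcount=6 -> skip
r=64=1000000 popcount=1 -> skip
r=65=1000001 popcount=2 -> skip
r=66=1000010 popcount=2 -> skip
r=67=1000011 popcount=3 -> skip
r=68=1000100 popcount=2 -> skip
r=69=1000101 popcount=3 -> skip
r=70=1000110 popcount=3 -> skip
r=71=1000111 popcount=4 -> skip
r=72=1001000 popcount=2 -> skip
r=73=1001001 popcount=3 -> skip
r=74=1001010 popcount=3 -> skip
r=75=1001011 popcount=4 -> skip
r=76=1001100 popcount=3 -> skip
r=77=1001101 popcount=4 -> skip
r=78=1001110 popcount=4 -> skip
r=79=1001111 popcount=5 -> KEEP
r=80=1010000 popcount=2 -> skip
r=81=1010001 popcount=3 -> skip
r=82=1010010 popcount=3 -> skip
r=83=1010011 popcount=4 -> skip
Kept rows: 31 47 55 59 61 62 79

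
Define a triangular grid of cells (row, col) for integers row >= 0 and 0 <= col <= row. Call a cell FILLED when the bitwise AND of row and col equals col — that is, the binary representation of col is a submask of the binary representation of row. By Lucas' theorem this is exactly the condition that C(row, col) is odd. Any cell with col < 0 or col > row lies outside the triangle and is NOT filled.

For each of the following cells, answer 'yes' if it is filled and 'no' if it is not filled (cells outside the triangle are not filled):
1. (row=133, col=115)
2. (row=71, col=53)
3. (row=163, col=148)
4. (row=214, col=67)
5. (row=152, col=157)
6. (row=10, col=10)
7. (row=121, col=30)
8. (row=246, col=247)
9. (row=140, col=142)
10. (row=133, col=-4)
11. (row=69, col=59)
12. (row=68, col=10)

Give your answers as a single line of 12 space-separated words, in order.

Answer: no no no no no yes no no no no no no

Derivation:
(133,115): row=0b10000101, col=0b1110011, row AND col = 0b1 = 1; 1 != 115 -> empty
(71,53): row=0b1000111, col=0b110101, row AND col = 0b101 = 5; 5 != 53 -> empty
(163,148): row=0b10100011, col=0b10010100, row AND col = 0b10000000 = 128; 128 != 148 -> empty
(214,67): row=0b11010110, col=0b1000011, row AND col = 0b1000010 = 66; 66 != 67 -> empty
(152,157): col outside [0, 152] -> not filled
(10,10): row=0b1010, col=0b1010, row AND col = 0b1010 = 10; 10 == 10 -> filled
(121,30): row=0b1111001, col=0b11110, row AND col = 0b11000 = 24; 24 != 30 -> empty
(246,247): col outside [0, 246] -> not filled
(140,142): col outside [0, 140] -> not filled
(133,-4): col outside [0, 133] -> not filled
(69,59): row=0b1000101, col=0b111011, row AND col = 0b1 = 1; 1 != 59 -> empty
(68,10): row=0b1000100, col=0b1010, row AND col = 0b0 = 0; 0 != 10 -> empty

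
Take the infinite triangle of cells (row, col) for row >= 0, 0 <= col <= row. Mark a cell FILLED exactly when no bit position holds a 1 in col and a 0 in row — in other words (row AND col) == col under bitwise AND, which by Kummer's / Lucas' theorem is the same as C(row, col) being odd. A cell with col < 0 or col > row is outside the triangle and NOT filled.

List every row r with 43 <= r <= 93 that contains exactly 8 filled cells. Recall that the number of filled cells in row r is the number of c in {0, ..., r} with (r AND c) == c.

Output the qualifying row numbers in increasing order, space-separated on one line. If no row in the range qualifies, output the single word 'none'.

Answer: 44 49 50 52 56 67 69 70 73 74 76 81 82 84 88

Derivation:
Row r has 2^popcount(r) filled cells, so we need popcount(r) = log2(8) = 3.
Scan r = 43..93 and keep those with exactly 3 one-bits:
r=43=101011 popcount=4 -> skip
r=44=101100 popcount=3 -> KEEP
r=45=101101 popcount=4 -> skip
r=46=101110 popcount=4 -> skip
r=47=101111 popcount=5 -> skip
r=48=110000 popcount=2 -> skip
r=49=110001 popcount=3 -> KEEP
r=50=110010 popcount=3 -> KEEP
r=51=110011 popcount=4 -> skip
r=52=110100 popcount=3 -> KEEP
r=53=110101 popcount=4 -> skip
r=54=110110 popcount=4 -> skip
r=55=110111 popcount=5 -> skip
r=56=111000 popcount=3 -> KEEP
r=57=111001 popcount=4 -> skip
r=58=111010 popcount=4 -> skip
r=59=111011 popcount=5 -> skip
r=60=111100 popcount=4 -> skip
r=61=111101 popcount=5 -> skip
r=62=111110 popcount=5 -> skip
r=63=111111 popcount=6 -> skip
r=64=1000000 popcount=1 -> skip
r=65=1000001 popcount=2 -> skip
r=66=1000010 popcount=2 -> skip
r=67=1000011 popcount=3 -> KEEP
r=68=1000100 popcount=2 -> skip
r=69=1000101 popcount=3 -> KEEP
r=70=1000110 popcount=3 -> KEEP
r=71=1000111 popcount=4 -> skip
r=72=1001000 popcount=2 -> skip
r=73=1001001 popcount=3 -> KEEP
r=74=1001010 popcount=3 -> KEEP
r=75=1001011 popcount=4 -> skip
r=76=1001100 popcount=3 -> KEEP
r=77=1001101 popcount=4 -> skip
r=78=1001110 popcount=4 -> skip
r=79=1001111 popcount=5 -> skip
r=80=1010000 popcount=2 -> skip
r=81=1010001 popcount=3 -> KEEP
r=82=1010010 popcount=3 -> KEEP
r=83=1010011 popcount=4 -> skip
r=84=1010100 popcount=3 -> KEEP
r=85=1010101 popcount=4 -> skip
r=86=1010110 popcount=4 -> skip
r=87=1010111 popcount=5 -> skip
r=88=1011000 popcount=3 -> KEEP
r=89=1011001 popcount=4 -> skip
r=90=1011010 popcount=4 -> skip
r=91=1011011 popcount=5 -> skip
r=92=1011100 popcount=4 -> skip
r=93=1011101 popcount=5 -> skip
Kept rows: 44 49 50 52 56 67 69 70 73 74 76 81 82 84 88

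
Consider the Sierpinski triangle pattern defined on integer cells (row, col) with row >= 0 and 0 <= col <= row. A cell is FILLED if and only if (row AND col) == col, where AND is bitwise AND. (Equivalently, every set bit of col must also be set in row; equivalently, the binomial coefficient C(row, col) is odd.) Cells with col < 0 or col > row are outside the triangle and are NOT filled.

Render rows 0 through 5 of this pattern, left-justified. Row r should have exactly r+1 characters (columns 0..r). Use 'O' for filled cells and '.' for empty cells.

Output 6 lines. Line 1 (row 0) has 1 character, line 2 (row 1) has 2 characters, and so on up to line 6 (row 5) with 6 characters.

r0=0: O
r1=1: OO
r2=10: O.O
r3=11: OOOO
r4=100: O...O
r5=101: OO..OO

Answer: O
OO
O.O
OOOO
O...O
OO..OO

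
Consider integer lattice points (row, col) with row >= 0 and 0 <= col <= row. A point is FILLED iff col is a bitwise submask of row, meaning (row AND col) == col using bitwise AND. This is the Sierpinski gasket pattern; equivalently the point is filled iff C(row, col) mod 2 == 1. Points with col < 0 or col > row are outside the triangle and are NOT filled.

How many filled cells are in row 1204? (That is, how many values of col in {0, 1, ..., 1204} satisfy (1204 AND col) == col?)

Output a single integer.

Answer: 32

Derivation:
1204 in binary = 10010110100
popcount(1204) = number of 1-bits in 10010110100 = 5
A col c satisfies (1204 AND c) == c iff every set bit of c is also set in 1204; each of the 5 set bits of 1204 can independently be on or off in c.
count = 2^5 = 32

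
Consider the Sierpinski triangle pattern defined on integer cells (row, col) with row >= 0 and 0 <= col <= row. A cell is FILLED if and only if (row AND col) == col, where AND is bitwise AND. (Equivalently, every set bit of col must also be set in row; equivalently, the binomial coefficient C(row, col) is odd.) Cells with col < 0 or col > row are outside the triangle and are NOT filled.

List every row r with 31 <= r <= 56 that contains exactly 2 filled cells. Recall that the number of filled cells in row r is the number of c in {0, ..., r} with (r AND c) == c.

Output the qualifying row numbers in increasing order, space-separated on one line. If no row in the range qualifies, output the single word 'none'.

Answer: 32

Derivation:
Row r has 2^popcount(r) filled cells, so we need popcount(r) = log2(2) = 1.
Scan r = 31..56 and keep those with exactly 1 one-bits:
r=31=11111 popcount=5 -> skip
r=32=100000 popcount=1 -> KEEP
r=33=100001 popcount=2 -> skip
r=34=100010 popcount=2 -> skip
r=35=100011 popcount=3 -> skip
r=36=100100 popcount=2 -> skip
r=37=100101 popcount=3 -> skip
r=38=100110 popcount=3 -> skip
r=39=100111 popcount=4 -> skip
r=40=101000 popcount=2 -> skip
r=41=101001 popcount=3 -> skip
r=42=101010 popcount=3 -> skip
r=43=101011 popcount=4 -> skip
r=44=101100 popcount=3 -> skip
r=45=101101 popcount=4 -> skip
r=46=101110 popcount=4 -> skip
r=47=101111 popcount=5 -> skip
r=48=110000 popcount=2 -> skip
r=49=110001 popcount=3 -> skip
r=50=110010 popcount=3 -> skip
r=51=110011 popcount=4 -> skip
r=52=110100 popcount=3 -> skip
r=53=110101 popcount=4 -> skip
r=54=110110 popcount=4 -> skip
r=55=110111 popcount=5 -> skip
r=56=111000 popcount=3 -> skip
Kept rows: 32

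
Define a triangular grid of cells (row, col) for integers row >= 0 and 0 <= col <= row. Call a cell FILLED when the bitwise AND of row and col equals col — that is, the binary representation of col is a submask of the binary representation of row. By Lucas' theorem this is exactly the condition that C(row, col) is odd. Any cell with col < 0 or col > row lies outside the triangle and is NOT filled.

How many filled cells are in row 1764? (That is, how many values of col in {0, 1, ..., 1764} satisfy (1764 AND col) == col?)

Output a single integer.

Answer: 64

Derivation:
1764 in binary = 11011100100
popcount(1764) = number of 1-bits in 11011100100 = 6
A col c satisfies (1764 AND c) == c iff every set bit of c is also set in 1764; each of the 6 set bits of 1764 can independently be on or off in c.
count = 2^6 = 64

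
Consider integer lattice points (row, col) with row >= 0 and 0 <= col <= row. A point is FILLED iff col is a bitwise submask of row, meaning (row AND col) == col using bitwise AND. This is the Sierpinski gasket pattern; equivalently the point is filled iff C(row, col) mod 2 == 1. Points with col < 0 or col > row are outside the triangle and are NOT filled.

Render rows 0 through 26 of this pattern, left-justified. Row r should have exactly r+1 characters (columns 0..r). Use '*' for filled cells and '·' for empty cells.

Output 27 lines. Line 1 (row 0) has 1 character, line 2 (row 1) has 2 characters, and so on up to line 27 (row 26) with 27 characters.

Answer: *
**
*·*
****
*···*
**··**
*·*·*·*
********
*·······*
**······**
*·*·····*·*
****····****
*···*···*···*
**··**··**··**
*·*·*·*·*·*·*·*
****************
*···············*
**··············**
*·*·············*·*
****············****
*···*···········*···*
**··**··········**··**
*·*·*·*·········*·*·*·*
********········********
*·······*·······*·······*
**······**······**······**
*·*·····*·*·····*·*·····*·*

Derivation:
r0=0: *
r1=1: **
r2=10: *·*
r3=11: ****
r4=100: *···*
r5=101: **··**
r6=110: *·*·*·*
r7=111: ********
r8=1000: *·······*
r9=1001: **······**
r10=1010: *·*·····*·*
r11=1011: ****····****
r12=1100: *···*···*···*
r13=1101: **··**··**··**
r14=1110: *·*·*·*·*·*·*·*
r15=1111: ****************
r16=10000: *···············*
r17=10001: **··············**
r18=10010: *·*·············*·*
r19=10011: ****············****
r20=10100: *···*···········*···*
r21=10101: **··**··········**··**
r22=10110: *·*·*·*·········*·*·*·*
r23=10111: ********········********
r24=11000: *·······*·······*·······*
r25=11001: **······**······**······**
r26=11010: *·*·····*·*·····*·*·····*·*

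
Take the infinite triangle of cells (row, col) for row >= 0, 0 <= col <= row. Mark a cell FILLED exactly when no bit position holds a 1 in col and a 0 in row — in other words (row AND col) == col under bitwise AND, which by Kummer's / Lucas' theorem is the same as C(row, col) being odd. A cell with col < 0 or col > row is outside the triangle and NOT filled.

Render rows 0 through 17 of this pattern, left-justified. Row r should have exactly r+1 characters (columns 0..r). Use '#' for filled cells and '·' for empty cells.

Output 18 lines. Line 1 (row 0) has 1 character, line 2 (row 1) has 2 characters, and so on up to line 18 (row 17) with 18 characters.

Answer: #
##
#·#
####
#···#
##··##
#·#·#·#
########
#·······#
##······##
#·#·····#·#
####····####
#···#···#···#
##··##··##··##
#·#·#·#·#·#·#·#
################
#···············#
##··············##

Derivation:
r0=0: #
r1=1: ##
r2=10: #·#
r3=11: ####
r4=100: #···#
r5=101: ##··##
r6=110: #·#·#·#
r7=111: ########
r8=1000: #·······#
r9=1001: ##······##
r10=1010: #·#·····#·#
r11=1011: ####····####
r12=1100: #···#···#···#
r13=1101: ##··##··##··##
r14=1110: #·#·#·#·#·#·#·#
r15=1111: ################
r16=10000: #···············#
r17=10001: ##··············##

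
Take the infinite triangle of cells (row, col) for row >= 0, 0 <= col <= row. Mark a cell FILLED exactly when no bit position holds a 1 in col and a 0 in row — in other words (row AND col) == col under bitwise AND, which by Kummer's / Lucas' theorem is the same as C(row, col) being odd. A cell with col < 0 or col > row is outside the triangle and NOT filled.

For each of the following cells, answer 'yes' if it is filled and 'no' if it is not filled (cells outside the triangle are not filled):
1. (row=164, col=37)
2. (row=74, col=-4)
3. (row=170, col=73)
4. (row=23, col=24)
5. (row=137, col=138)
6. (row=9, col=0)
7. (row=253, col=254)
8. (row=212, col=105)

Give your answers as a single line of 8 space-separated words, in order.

Answer: no no no no no yes no no

Derivation:
(164,37): row=0b10100100, col=0b100101, row AND col = 0b100100 = 36; 36 != 37 -> empty
(74,-4): col outside [0, 74] -> not filled
(170,73): row=0b10101010, col=0b1001001, row AND col = 0b1000 = 8; 8 != 73 -> empty
(23,24): col outside [0, 23] -> not filled
(137,138): col outside [0, 137] -> not filled
(9,0): row=0b1001, col=0b0, row AND col = 0b0 = 0; 0 == 0 -> filled
(253,254): col outside [0, 253] -> not filled
(212,105): row=0b11010100, col=0b1101001, row AND col = 0b1000000 = 64; 64 != 105 -> empty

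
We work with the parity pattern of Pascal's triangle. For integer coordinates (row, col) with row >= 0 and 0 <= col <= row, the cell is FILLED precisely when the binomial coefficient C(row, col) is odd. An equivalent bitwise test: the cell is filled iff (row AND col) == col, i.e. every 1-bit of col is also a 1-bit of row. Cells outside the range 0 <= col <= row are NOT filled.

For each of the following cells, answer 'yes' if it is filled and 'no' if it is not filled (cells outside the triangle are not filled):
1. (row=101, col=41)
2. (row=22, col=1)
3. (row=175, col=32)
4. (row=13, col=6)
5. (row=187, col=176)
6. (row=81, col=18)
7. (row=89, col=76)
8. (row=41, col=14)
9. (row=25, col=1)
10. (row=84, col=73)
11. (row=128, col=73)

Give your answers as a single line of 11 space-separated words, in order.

(101,41): row=0b1100101, col=0b101001, row AND col = 0b100001 = 33; 33 != 41 -> empty
(22,1): row=0b10110, col=0b1, row AND col = 0b0 = 0; 0 != 1 -> empty
(175,32): row=0b10101111, col=0b100000, row AND col = 0b100000 = 32; 32 == 32 -> filled
(13,6): row=0b1101, col=0b110, row AND col = 0b100 = 4; 4 != 6 -> empty
(187,176): row=0b10111011, col=0b10110000, row AND col = 0b10110000 = 176; 176 == 176 -> filled
(81,18): row=0b1010001, col=0b10010, row AND col = 0b10000 = 16; 16 != 18 -> empty
(89,76): row=0b1011001, col=0b1001100, row AND col = 0b1001000 = 72; 72 != 76 -> empty
(41,14): row=0b101001, col=0b1110, row AND col = 0b1000 = 8; 8 != 14 -> empty
(25,1): row=0b11001, col=0b1, row AND col = 0b1 = 1; 1 == 1 -> filled
(84,73): row=0b1010100, col=0b1001001, row AND col = 0b1000000 = 64; 64 != 73 -> empty
(128,73): row=0b10000000, col=0b1001001, row AND col = 0b0 = 0; 0 != 73 -> empty

Answer: no no yes no yes no no no yes no no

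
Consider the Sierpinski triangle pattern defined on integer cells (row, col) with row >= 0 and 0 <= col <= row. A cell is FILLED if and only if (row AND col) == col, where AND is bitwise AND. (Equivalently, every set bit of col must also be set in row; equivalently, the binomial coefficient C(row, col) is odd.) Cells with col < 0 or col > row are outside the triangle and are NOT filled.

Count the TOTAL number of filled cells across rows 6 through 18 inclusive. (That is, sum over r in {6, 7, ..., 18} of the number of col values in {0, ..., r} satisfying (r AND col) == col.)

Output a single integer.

Answer: 76

Derivation:
r6=110 pc2: +4 =4
r7=111 pc3: +8 =12
r8=1000 pc1: +2 =14
r9=1001 pc2: +4 =18
r10=1010 pc2: +4 =22
r11=1011 pc3: +8 =30
r12=1100 pc2: +4 =34
r13=1101 pc3: +8 =42
r14=1110 pc3: +8 =50
r15=1111 pc4: +16 =66
r16=10000 pc1: +2 =68
r17=10001 pc2: +4 =72
r18=10010 pc2: +4 =76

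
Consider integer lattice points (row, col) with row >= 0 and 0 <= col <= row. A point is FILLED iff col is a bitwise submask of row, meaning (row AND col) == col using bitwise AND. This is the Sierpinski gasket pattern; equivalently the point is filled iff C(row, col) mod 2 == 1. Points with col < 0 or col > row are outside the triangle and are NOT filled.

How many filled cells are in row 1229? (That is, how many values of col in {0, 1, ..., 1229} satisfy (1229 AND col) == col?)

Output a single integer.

1229 in binary = 10011001101
popcount(1229) = number of 1-bits in 10011001101 = 6
A col c satisfies (1229 AND c) == c iff every set bit of c is also set in 1229; each of the 6 set bits of 1229 can independently be on or off in c.
count = 2^6 = 64

Answer: 64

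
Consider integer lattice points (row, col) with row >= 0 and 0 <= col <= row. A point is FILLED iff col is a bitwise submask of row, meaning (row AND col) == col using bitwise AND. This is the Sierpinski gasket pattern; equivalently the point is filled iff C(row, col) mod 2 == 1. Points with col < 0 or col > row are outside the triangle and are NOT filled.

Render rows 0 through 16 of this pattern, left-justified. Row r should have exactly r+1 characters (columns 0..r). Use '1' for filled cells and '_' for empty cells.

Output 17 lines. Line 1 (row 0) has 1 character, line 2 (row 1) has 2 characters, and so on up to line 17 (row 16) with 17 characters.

r0=0: 1
r1=1: 11
r2=10: 1_1
r3=11: 1111
r4=100: 1___1
r5=101: 11__11
r6=110: 1_1_1_1
r7=111: 11111111
r8=1000: 1_______1
r9=1001: 11______11
r10=1010: 1_1_____1_1
r11=1011: 1111____1111
r12=1100: 1___1___1___1
r13=1101: 11__11__11__11
r14=1110: 1_1_1_1_1_1_1_1
r15=1111: 1111111111111111
r16=10000: 1_______________1

Answer: 1
11
1_1
1111
1___1
11__11
1_1_1_1
11111111
1_______1
11______11
1_1_____1_1
1111____1111
1___1___1___1
11__11__11__11
1_1_1_1_1_1_1_1
1111111111111111
1_______________1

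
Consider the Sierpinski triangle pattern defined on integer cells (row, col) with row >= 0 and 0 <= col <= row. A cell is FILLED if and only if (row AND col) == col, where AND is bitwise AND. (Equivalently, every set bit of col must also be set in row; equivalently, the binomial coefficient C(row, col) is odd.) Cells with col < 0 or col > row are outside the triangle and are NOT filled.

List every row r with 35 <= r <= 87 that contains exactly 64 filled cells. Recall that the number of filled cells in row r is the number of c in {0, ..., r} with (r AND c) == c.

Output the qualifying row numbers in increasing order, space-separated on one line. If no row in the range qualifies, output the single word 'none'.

Answer: 63

Derivation:
Row r has 2^popcount(r) filled cells, so we need popcount(r) = log2(64) = 6.
Scan r = 35..87 and keep those with exactly 6 one-bits:
r=35=100011 popcount=3 -> skip
r=36=100100 popcount=2 -> skip
r=37=100101 popcount=3 -> skip
r=38=100110 popcount=3 -> skip
r=39=100111 popcount=4 -> skip
r=40=101000 popcount=2 -> skip
r=41=101001 popcount=3 -> skip
r=42=101010 popcount=3 -> skip
r=43=101011 popcount=4 -> skip
r=44=101100 popcount=3 -> skip
r=45=101101 popcount=4 -> skip
r=46=101110 popcount=4 -> skip
r=47=101111 popcount=5 -> skip
r=48=110000 popcount=2 -> skip
r=49=110001 popcount=3 -> skip
r=50=110010 popcount=3 -> skip
r=51=110011 popcount=4 -> skip
r=52=110100 popcount=3 -> skip
r=53=110101 popcount=4 -> skip
r=54=110110 popcount=4 -> skip
r=55=110111 popcount=5 -> skip
r=56=111000 popcount=3 -> skip
r=57=111001 popcount=4 -> skip
r=58=111010 popcount=4 -> skip
r=59=111011 popcount=5 -> skip
r=60=111100 popcount=4 -> skip
r=61=111101 popcount=5 -> skip
r=62=111110 popcount=5 -> skip
r=63=111111 popcount=6 -> KEEP
r=64=1000000 popcount=1 -> skip
r=65=1000001 popcount=2 -> skip
r=66=1000010 popcount=2 -> skip
r=67=1000011 popcount=3 -> skip
r=68=1000100 popcount=2 -> skip
r=69=1000101 popcount=3 -> skip
r=70=1000110 popcount=3 -> skip
r=71=1000111 popcount=4 -> skip
r=72=1001000 popcount=2 -> skip
r=73=1001001 popcount=3 -> skip
r=74=1001010 popcount=3 -> skip
r=75=1001011 popcount=4 -> skip
r=76=1001100 popcount=3 -> skip
r=77=1001101 popcount=4 -> skip
r=78=1001110 popcount=4 -> skip
r=79=1001111 popcount=5 -> skip
r=80=1010000 popcount=2 -> skip
r=81=1010001 popcount=3 -> skip
r=82=1010010 popcount=3 -> skip
r=83=1010011 popcount=4 -> skip
r=84=1010100 popcount=3 -> skip
r=85=1010101 popcount=4 -> skip
r=86=1010110 popcount=4 -> skip
r=87=1010111 popcount=5 -> skip
Kept rows: 63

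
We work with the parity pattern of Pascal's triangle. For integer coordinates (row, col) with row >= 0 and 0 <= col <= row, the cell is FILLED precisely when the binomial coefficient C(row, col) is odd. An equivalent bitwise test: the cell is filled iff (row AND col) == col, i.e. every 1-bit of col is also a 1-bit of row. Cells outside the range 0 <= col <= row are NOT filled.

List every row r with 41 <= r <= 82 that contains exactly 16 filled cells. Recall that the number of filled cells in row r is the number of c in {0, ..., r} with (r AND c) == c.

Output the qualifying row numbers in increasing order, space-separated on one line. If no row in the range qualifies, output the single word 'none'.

Answer: 43 45 46 51 53 54 57 58 60 71 75 77 78

Derivation:
Row r has 2^popcount(r) filled cells, so we need popcount(r) = log2(16) = 4.
Scan r = 41..82 and keep those with exactly 4 one-bits:
r=41=101001 popcount=3 -> skip
r=42=101010 popcount=3 -> skip
r=43=101011 popcount=4 -> KEEP
r=44=101100 popcount=3 -> skip
r=45=101101 popcount=4 -> KEEP
r=46=101110 popcount=4 -> KEEP
r=47=101111 popcount=5 -> skip
r=48=110000 popcount=2 -> skip
r=49=110001 popcount=3 -> skip
r=50=110010 popcount=3 -> skip
r=51=110011 popcount=4 -> KEEP
r=52=110100 popcount=3 -> skip
r=53=110101 popcount=4 -> KEEP
r=54=110110 popcount=4 -> KEEP
r=55=110111 popcount=5 -> skip
r=56=111000 popcount=3 -> skip
r=57=111001 popcount=4 -> KEEP
r=58=111010 popcount=4 -> KEEP
r=59=111011 popcount=5 -> skip
r=60=111100 popcount=4 -> KEEP
r=61=111101 popcount=5 -> skip
r=62=111110 popcount=5 -> skip
r=63=111111 popcount=6 -> skip
r=64=1000000 popcount=1 -> skip
r=65=1000001 popcount=2 -> skip
r=66=1000010 popcount=2 -> skip
r=67=1000011 popcount=3 -> skip
r=68=1000100 popcount=2 -> skip
r=69=1000101 popcount=3 -> skip
r=70=1000110 popcount=3 -> skip
r=71=1000111 popcount=4 -> KEEP
r=72=1001000 popcount=2 -> skip
r=73=1001001 popcount=3 -> skip
r=74=1001010 popcount=3 -> skip
r=75=1001011 popcount=4 -> KEEP
r=76=1001100 popcount=3 -> skip
r=77=1001101 popcount=4 -> KEEP
r=78=1001110 popcount=4 -> KEEP
r=79=1001111 popcount=5 -> skip
r=80=1010000 popcount=2 -> skip
r=81=1010001 popcount=3 -> skip
r=82=1010010 popcount=3 -> skip
Kept rows: 43 45 46 51 53 54 57 58 60 71 75 77 78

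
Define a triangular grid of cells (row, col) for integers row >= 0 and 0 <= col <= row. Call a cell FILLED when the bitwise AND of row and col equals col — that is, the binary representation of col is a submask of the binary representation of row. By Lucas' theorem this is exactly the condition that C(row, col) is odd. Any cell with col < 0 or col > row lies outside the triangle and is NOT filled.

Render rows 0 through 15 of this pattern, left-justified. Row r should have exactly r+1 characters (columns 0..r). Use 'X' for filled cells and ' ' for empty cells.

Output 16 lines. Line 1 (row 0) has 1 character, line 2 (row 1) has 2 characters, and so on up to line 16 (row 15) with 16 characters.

Answer: X
XX
X X
XXXX
X   X
XX  XX
X X X X
XXXXXXXX
X       X
XX      XX
X X     X X
XXXX    XXXX
X   X   X   X
XX  XX  XX  XX
X X X X X X X X
XXXXXXXXXXXXXXXX

Derivation:
r0=0: X
r1=1: XX
r2=10: X X
r3=11: XXXX
r4=100: X   X
r5=101: XX  XX
r6=110: X X X X
r7=111: XXXXXXXX
r8=1000: X       X
r9=1001: XX      XX
r10=1010: X X     X X
r11=1011: XXXX    XXXX
r12=1100: X   X   X   X
r13=1101: XX  XX  XX  XX
r14=1110: X X X X X X X X
r15=1111: XXXXXXXXXXXXXXXX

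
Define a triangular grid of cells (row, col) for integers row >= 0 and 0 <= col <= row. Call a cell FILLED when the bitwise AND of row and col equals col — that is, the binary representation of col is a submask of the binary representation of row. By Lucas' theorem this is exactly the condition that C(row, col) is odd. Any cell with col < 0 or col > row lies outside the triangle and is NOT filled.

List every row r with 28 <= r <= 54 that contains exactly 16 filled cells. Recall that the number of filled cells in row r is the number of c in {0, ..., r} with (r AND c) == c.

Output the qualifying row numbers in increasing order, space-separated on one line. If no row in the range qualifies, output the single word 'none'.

Row r has 2^popcount(r) filled cells, so we need popcount(r) = log2(16) = 4.
Scan r = 28..54 and keep those with exactly 4 one-bits:
r=28=11100 popcount=3 -> skip
r=29=11101 popcount=4 -> KEEP
r=30=11110 popcount=4 -> KEEP
r=31=11111 popcount=5 -> skip
r=32=100000 popcount=1 -> skip
r=33=100001 popcount=2 -> skip
r=34=100010 popcount=2 -> skip
r=35=100011 popcount=3 -> skip
r=36=100100 popcount=2 -> skip
r=37=100101 popcount=3 -> skip
r=38=100110 popcount=3 -> skip
r=39=100111 popcount=4 -> KEEP
r=40=101000 popcount=2 -> skip
r=41=101001 popcount=3 -> skip
r=42=101010 popcount=3 -> skip
r=43=101011 popcount=4 -> KEEP
r=44=101100 popcount=3 -> skip
r=45=101101 popcount=4 -> KEEP
r=46=101110 popcount=4 -> KEEP
r=47=101111 popcount=5 -> skip
r=48=110000 popcount=2 -> skip
r=49=110001 popcount=3 -> skip
r=50=110010 popcount=3 -> skip
r=51=110011 popcount=4 -> KEEP
r=52=110100 popcount=3 -> skip
r=53=110101 popcount=4 -> KEEP
r=54=110110 popcount=4 -> KEEP
Kept rows: 29 30 39 43 45 46 51 53 54

Answer: 29 30 39 43 45 46 51 53 54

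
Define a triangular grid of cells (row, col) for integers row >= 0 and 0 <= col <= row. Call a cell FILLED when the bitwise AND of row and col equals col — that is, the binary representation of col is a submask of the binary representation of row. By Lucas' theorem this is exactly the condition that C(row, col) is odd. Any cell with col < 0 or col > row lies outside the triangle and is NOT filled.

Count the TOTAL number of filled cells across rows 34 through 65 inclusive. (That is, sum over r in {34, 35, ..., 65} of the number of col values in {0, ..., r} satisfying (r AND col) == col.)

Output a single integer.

Answer: 486

Derivation:
r34=100010 pc2: +4 =4
r35=100011 pc3: +8 =12
r36=100100 pc2: +4 =16
r37=100101 pc3: +8 =24
r38=100110 pc3: +8 =32
r39=100111 pc4: +16 =48
r40=101000 pc2: +4 =52
r41=101001 pc3: +8 =60
r42=101010 pc3: +8 =68
r43=101011 pc4: +16 =84
r44=101100 pc3: +8 =92
r45=101101 pc4: +16 =108
r46=101110 pc4: +16 =124
r47=101111 pc5: +32 =156
r48=110000 pc2: +4 =160
r49=110001 pc3: +8 =168
r50=110010 pc3: +8 =176
r51=110011 pc4: +16 =192
r52=110100 pc3: +8 =200
r53=110101 pc4: +16 =216
r54=110110 pc4: +16 =232
r55=110111 pc5: +32 =264
r56=111000 pc3: +8 =272
r57=111001 pc4: +16 =288
r58=111010 pc4: +16 =304
r59=111011 pc5: +32 =336
r60=111100 pc4: +16 =352
r61=111101 pc5: +32 =384
r62=111110 pc5: +32 =416
r63=111111 pc6: +64 =480
r64=1000000 pc1: +2 =482
r65=1000001 pc2: +4 =486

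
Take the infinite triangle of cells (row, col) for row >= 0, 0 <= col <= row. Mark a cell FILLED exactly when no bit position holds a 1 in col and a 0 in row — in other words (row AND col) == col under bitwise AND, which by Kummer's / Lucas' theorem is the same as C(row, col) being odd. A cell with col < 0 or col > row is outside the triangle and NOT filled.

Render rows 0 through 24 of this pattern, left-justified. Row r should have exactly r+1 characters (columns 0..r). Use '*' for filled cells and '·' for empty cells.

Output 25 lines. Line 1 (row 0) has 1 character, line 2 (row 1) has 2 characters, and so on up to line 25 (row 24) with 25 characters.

Answer: *
**
*·*
****
*···*
**··**
*·*·*·*
********
*·······*
**······**
*·*·····*·*
****····****
*···*···*···*
**··**··**··**
*·*·*·*·*·*·*·*
****************
*···············*
**··············**
*·*·············*·*
****············****
*···*···········*···*
**··**··········**··**
*·*·*·*·········*·*·*·*
********········********
*·······*·······*·······*

Derivation:
r0=0: *
r1=1: **
r2=10: *·*
r3=11: ****
r4=100: *···*
r5=101: **··**
r6=110: *·*·*·*
r7=111: ********
r8=1000: *·······*
r9=1001: **······**
r10=1010: *·*·····*·*
r11=1011: ****····****
r12=1100: *···*···*···*
r13=1101: **··**··**··**
r14=1110: *·*·*·*·*·*·*·*
r15=1111: ****************
r16=10000: *···············*
r17=10001: **··············**
r18=10010: *·*·············*·*
r19=10011: ****············****
r20=10100: *···*···········*···*
r21=10101: **··**··········**··**
r22=10110: *·*·*·*·········*·*·*·*
r23=10111: ********········********
r24=11000: *·······*·······*·······*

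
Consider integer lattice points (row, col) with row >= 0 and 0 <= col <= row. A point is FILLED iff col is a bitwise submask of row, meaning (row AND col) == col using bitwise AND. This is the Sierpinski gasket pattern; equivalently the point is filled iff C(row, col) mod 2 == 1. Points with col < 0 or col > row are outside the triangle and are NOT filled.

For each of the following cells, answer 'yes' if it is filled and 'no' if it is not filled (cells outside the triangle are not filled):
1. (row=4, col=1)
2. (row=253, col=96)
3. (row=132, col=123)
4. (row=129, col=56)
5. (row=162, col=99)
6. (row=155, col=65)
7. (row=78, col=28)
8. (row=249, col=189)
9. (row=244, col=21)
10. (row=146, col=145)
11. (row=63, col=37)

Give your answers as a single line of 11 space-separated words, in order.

Answer: no yes no no no no no no no no yes

Derivation:
(4,1): row=0b100, col=0b1, row AND col = 0b0 = 0; 0 != 1 -> empty
(253,96): row=0b11111101, col=0b1100000, row AND col = 0b1100000 = 96; 96 == 96 -> filled
(132,123): row=0b10000100, col=0b1111011, row AND col = 0b0 = 0; 0 != 123 -> empty
(129,56): row=0b10000001, col=0b111000, row AND col = 0b0 = 0; 0 != 56 -> empty
(162,99): row=0b10100010, col=0b1100011, row AND col = 0b100010 = 34; 34 != 99 -> empty
(155,65): row=0b10011011, col=0b1000001, row AND col = 0b1 = 1; 1 != 65 -> empty
(78,28): row=0b1001110, col=0b11100, row AND col = 0b1100 = 12; 12 != 28 -> empty
(249,189): row=0b11111001, col=0b10111101, row AND col = 0b10111001 = 185; 185 != 189 -> empty
(244,21): row=0b11110100, col=0b10101, row AND col = 0b10100 = 20; 20 != 21 -> empty
(146,145): row=0b10010010, col=0b10010001, row AND col = 0b10010000 = 144; 144 != 145 -> empty
(63,37): row=0b111111, col=0b100101, row AND col = 0b100101 = 37; 37 == 37 -> filled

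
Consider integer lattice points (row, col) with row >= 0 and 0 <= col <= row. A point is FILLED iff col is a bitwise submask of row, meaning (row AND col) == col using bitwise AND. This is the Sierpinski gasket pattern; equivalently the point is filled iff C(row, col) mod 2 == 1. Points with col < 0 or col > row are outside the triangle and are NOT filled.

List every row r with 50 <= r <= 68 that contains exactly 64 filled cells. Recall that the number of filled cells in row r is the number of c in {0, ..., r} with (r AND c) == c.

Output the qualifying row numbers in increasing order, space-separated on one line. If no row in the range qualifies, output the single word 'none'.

Answer: 63

Derivation:
Row r has 2^popcount(r) filled cells, so we need popcount(r) = log2(64) = 6.
Scan r = 50..68 and keep those with exactly 6 one-bits:
r=50=110010 popcount=3 -> skip
r=51=110011 popcount=4 -> skip
r=52=110100 popcount=3 -> skip
r=53=110101 popcount=4 -> skip
r=54=110110 popcount=4 -> skip
r=55=110111 popcount=5 -> skip
r=56=111000 popcount=3 -> skip
r=57=111001 popcount=4 -> skip
r=58=111010 popcount=4 -> skip
r=59=111011 popcount=5 -> skip
r=60=111100 popcount=4 -> skip
r=61=111101 popcount=5 -> skip
r=62=111110 popcount=5 -> skip
r=63=111111 popcount=6 -> KEEP
r=64=1000000 popcount=1 -> skip
r=65=1000001 popcount=2 -> skip
r=66=1000010 popcount=2 -> skip
r=67=1000011 popcount=3 -> skip
r=68=1000100 popcount=2 -> skip
Kept rows: 63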